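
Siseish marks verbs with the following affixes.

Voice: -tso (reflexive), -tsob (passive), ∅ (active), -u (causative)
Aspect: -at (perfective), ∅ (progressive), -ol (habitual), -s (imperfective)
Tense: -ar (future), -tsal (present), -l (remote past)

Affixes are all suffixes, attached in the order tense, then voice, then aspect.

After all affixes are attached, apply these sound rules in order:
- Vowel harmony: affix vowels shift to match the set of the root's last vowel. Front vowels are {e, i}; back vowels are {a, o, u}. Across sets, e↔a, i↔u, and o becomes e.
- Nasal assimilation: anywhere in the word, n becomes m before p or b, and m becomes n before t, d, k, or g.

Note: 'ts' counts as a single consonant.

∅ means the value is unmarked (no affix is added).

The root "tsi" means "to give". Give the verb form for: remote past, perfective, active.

Attach tense remote past -l → tsil.
voice = active: zero marking, form stays tsil.
Attach aspect perfective -at → tsilat.
Apply vowel harmony: tsilat → tsilet.
Nasal assimilation: no change.

tsilet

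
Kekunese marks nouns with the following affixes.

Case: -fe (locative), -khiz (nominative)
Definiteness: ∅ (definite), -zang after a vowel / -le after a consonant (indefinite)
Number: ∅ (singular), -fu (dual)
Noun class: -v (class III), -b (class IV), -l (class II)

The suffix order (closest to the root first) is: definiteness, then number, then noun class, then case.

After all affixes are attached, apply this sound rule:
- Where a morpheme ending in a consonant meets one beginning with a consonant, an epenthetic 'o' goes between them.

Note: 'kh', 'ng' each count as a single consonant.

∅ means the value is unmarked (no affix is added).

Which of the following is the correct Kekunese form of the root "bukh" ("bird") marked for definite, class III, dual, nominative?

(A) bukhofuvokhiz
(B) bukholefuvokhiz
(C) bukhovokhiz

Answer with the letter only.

A

definiteness = definite: zero marking, form stays bukh.
Attach number dual -fu → bukhfu.
Attach noun class class III -v → bukhfuv.
Attach case nominative -khiz → bukhfuvkhiz.
Apply epenthesis: bukhfuvkhiz → bukhofuvokhiz.
So the correct form is bukhofuvokhiz, option (A).
(B) bukholefuvokhiz is wrong: it uses indefinite instead of definite for definiteness.
(C) bukhovokhiz is wrong: it uses singular instead of dual for number.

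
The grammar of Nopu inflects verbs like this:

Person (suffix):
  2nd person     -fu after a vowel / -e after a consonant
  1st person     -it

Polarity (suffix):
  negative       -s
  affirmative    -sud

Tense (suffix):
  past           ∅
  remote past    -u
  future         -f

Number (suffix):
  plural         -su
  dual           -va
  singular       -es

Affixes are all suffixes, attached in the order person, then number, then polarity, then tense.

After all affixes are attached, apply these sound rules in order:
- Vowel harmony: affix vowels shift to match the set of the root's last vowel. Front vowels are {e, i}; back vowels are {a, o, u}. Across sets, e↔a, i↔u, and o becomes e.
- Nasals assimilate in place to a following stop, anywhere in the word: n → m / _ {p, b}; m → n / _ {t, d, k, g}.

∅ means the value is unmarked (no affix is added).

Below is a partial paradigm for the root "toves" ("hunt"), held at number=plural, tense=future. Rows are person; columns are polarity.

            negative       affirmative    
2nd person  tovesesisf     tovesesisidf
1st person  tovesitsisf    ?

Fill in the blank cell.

Attach person 1st person -it → tovesit.
Attach number plural -su → tovesitsu.
Attach polarity affirmative -sud → tovesitsusud.
Attach tense future -f → tovesitsusudf.
Apply vowel harmony: tovesitsusudf → tovesitsisidf.
Nasal assimilation: no change.

tovesitsisidf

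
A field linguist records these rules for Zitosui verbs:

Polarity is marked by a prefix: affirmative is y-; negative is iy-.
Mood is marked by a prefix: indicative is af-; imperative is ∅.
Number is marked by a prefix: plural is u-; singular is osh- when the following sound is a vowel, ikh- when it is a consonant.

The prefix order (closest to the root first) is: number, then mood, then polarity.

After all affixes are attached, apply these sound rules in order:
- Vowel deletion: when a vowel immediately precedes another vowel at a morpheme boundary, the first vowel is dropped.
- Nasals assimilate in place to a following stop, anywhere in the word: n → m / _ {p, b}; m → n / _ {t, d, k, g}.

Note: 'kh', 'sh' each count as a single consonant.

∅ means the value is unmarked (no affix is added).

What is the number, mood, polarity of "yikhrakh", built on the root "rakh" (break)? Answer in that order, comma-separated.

singular, imperative, affirmative

Segment: y-ikh-rakh.
number: osh/ikh- → singular.
mood: ∅ → imperative.
polarity: y- → affirmative.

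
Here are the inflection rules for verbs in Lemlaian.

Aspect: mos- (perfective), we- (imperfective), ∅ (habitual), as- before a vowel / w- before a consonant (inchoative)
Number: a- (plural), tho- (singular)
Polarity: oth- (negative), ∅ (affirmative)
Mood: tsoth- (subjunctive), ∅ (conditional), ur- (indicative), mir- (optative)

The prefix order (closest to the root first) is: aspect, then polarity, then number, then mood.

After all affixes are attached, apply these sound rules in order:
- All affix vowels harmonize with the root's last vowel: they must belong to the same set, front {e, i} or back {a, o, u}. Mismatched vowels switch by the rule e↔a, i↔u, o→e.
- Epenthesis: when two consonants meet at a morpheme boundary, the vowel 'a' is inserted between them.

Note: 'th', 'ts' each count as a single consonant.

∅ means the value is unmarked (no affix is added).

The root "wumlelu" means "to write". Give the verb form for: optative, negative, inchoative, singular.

murathoothawawumlelu

Attach aspect inchoative w- (before consonant 'w') → wwumlelu.
Attach polarity negative oth- → othwwumlelu.
Attach number singular tho- → thoothwwumlelu.
Attach mood optative mir- → mirthoothwwumlelu.
Apply vowel harmony: mirthoothwwumlelu → murthoothwwumlelu.
Apply epenthesis: murthoothwwumlelu → murathoothawawumlelu.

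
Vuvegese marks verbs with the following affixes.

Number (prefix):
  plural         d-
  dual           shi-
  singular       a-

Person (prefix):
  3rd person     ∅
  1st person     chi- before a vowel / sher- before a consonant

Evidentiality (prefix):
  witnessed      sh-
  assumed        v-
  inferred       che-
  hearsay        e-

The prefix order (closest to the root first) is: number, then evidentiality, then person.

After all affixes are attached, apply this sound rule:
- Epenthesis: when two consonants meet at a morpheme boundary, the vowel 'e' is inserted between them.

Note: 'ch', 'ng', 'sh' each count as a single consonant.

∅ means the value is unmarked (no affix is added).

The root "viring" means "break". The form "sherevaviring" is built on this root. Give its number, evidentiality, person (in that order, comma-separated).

singular, assumed, 1st person

Segment: sher-v-a-viring.
number: a- → singular.
evidentiality: v- → assumed.
person: chi/sher- → 1st person.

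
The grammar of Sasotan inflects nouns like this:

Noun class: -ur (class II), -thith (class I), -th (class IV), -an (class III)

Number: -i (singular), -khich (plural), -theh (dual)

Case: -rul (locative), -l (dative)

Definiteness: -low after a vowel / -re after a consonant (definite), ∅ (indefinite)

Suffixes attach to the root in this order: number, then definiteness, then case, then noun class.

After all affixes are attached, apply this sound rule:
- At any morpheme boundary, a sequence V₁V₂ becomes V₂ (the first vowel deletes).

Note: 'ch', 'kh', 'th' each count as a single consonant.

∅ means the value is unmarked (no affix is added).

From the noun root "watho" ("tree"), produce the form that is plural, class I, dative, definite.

wathokhichrelthith

Attach number plural -khich → wathokhich.
Attach definiteness definite -re (after consonant 'ch') → wathokhichre.
Attach case dative -l → wathokhichrel.
Attach noun class class I -thith → wathokhichrelthith.
Vowel deletion: no change.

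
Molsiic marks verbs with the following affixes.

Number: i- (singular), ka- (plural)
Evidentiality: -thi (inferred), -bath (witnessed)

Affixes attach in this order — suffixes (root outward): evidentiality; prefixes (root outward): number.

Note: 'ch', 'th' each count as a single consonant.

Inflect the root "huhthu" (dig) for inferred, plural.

kahuhthuthi

Attach number plural ka- → kahuhthu.
Attach evidentiality inferred -thi → kahuhthuthi.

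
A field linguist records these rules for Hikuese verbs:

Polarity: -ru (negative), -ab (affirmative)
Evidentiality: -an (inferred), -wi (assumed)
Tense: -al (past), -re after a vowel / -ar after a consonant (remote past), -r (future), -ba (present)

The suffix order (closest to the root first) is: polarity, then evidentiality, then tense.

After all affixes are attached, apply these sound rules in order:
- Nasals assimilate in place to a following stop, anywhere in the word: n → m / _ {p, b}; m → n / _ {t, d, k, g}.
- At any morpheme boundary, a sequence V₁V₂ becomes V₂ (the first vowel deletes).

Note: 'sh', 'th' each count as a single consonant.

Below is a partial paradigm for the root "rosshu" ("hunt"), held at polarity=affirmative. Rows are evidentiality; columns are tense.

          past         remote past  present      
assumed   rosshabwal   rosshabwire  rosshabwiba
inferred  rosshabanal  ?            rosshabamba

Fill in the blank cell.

rosshabanar

Attach polarity affirmative -ab → rosshuab.
Attach evidentiality inferred -an → rosshuaban.
Attach tense remote past -ar (after consonant 'n') → rosshuabanar.
Nasal assimilation: no change.
Apply vowel deletion: rosshuabanar → rosshabanar.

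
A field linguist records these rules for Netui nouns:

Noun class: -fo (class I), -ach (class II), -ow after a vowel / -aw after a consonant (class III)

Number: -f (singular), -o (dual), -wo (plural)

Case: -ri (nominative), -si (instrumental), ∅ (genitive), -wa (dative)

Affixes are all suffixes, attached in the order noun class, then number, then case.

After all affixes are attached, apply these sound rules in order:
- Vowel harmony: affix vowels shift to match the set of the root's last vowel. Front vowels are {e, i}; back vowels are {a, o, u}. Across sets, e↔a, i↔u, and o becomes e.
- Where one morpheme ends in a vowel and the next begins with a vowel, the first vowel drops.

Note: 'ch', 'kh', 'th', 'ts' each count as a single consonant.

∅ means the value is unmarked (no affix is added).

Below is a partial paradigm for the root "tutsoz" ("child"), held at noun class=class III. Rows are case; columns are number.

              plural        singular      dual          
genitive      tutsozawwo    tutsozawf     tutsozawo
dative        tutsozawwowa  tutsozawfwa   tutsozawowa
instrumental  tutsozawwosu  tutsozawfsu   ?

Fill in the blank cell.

Attach noun class class III -aw (after consonant 'z') → tutsozaw.
Attach number dual -o → tutsozawo.
Attach case instrumental -si → tutsozawosi.
Apply vowel harmony: tutsozawosi → tutsozawosu.
Vowel deletion: no change.

tutsozawosu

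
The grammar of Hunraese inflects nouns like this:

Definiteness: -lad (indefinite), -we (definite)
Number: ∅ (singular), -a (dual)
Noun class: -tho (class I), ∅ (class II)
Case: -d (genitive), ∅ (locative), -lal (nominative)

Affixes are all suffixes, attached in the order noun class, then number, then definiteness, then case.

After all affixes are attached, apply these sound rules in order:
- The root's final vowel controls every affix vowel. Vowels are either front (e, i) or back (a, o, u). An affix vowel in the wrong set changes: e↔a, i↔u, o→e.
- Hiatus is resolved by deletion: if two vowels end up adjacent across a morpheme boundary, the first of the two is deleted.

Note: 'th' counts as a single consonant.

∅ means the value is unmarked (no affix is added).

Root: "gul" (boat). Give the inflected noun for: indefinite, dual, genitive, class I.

gulthaladd

Attach noun class class I -tho → gultho.
Attach number dual -a → gulthoa.
Attach definiteness indefinite -lad → gulthoalad.
Attach case genitive -d → gulthoaladd.
Vowel harmony: no change.
Apply vowel deletion: gulthoaladd → gulthaladd.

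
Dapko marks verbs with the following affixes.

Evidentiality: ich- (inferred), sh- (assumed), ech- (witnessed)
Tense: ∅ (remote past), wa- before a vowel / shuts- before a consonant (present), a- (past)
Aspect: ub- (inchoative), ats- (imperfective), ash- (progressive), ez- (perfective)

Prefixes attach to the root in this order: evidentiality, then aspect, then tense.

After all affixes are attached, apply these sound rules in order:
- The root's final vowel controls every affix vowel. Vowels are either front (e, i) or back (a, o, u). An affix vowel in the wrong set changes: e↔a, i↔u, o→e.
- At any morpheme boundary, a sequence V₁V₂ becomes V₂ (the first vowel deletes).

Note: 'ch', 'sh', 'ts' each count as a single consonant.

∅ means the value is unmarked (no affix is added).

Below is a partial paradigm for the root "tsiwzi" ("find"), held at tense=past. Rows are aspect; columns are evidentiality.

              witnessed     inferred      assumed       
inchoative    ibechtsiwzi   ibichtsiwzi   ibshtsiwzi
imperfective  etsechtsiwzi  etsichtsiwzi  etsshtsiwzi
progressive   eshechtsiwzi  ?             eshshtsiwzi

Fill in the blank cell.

Attach evidentiality inferred ich- → ichtsiwzi.
Attach aspect progressive ash- → ashichtsiwzi.
Attach tense past a- → aashichtsiwzi.
Apply vowel harmony: aashichtsiwzi → eeshichtsiwzi.
Apply vowel deletion: eeshichtsiwzi → eshichtsiwzi.

eshichtsiwzi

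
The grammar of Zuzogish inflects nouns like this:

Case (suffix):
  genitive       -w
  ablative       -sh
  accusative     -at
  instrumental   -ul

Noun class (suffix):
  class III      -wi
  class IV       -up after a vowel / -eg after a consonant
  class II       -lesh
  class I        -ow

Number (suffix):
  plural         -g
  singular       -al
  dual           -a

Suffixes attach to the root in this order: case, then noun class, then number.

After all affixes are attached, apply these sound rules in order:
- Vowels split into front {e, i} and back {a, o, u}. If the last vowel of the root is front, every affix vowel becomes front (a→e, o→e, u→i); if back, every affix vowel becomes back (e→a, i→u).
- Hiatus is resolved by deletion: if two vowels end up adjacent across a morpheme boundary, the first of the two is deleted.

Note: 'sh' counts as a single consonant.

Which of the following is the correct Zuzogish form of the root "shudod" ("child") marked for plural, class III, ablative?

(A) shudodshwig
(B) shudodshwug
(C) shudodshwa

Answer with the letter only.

Attach case ablative -sh → shudodsh.
Attach noun class class III -wi → shudodshwi.
Attach number plural -g → shudodshwig.
Apply vowel harmony: shudodshwig → shudodshwug.
Vowel deletion: no change.
So the correct form is shudodshwug, option (B).
(C) shudodshwa is wrong: it uses dual instead of plural for number.
(A) shudodshwig is wrong: it fails to apply the sound rule(s).

B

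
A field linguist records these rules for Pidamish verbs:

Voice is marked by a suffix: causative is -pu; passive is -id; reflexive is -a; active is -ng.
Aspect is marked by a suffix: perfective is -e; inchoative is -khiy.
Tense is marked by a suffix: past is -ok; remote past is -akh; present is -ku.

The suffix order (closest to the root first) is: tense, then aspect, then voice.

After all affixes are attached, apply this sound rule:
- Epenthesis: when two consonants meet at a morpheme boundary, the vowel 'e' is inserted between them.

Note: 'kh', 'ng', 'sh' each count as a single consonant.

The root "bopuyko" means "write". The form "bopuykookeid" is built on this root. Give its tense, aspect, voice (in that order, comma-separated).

Segment: bopuyko-ok-e-id.
tense: -ok → past.
aspect: -e → perfective.
voice: -id → passive.

past, perfective, passive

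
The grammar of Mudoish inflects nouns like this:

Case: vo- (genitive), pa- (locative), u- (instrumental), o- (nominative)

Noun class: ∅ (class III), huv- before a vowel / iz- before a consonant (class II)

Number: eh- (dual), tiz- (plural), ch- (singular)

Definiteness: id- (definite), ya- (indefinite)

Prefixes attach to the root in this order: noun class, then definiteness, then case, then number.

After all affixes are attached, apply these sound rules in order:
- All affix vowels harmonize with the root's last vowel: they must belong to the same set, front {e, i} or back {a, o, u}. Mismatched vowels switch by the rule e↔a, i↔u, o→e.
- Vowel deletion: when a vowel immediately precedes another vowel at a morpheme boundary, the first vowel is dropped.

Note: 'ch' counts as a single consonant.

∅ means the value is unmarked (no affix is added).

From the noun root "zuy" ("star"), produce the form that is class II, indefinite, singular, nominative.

choyuzzuy

Attach noun class class II iz- (before consonant 'z') → izzuy.
Attach definiteness indefinite ya- → yaizzuy.
Attach case nominative o- → oyaizzuy.
Attach number singular ch- → choyaizzuy.
Apply vowel harmony: choyaizzuy → choyauzzuy.
Apply vowel deletion: choyauzzuy → choyuzzuy.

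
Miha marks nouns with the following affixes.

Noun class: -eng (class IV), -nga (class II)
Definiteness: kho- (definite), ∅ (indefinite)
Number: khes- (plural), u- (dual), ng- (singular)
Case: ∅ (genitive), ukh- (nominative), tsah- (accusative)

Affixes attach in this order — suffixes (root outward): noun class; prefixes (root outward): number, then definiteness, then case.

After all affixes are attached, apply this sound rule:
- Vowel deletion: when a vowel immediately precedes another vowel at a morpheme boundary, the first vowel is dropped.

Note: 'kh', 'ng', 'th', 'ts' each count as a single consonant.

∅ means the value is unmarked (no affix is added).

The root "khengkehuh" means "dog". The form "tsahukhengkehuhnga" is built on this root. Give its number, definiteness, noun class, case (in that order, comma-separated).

dual, indefinite, class II, accusative

Segment: tsah-u-khengkehuh-nga.
number: u- → dual.
definiteness: ∅ → indefinite.
noun class: -nga → class II.
case: tsah- → accusative.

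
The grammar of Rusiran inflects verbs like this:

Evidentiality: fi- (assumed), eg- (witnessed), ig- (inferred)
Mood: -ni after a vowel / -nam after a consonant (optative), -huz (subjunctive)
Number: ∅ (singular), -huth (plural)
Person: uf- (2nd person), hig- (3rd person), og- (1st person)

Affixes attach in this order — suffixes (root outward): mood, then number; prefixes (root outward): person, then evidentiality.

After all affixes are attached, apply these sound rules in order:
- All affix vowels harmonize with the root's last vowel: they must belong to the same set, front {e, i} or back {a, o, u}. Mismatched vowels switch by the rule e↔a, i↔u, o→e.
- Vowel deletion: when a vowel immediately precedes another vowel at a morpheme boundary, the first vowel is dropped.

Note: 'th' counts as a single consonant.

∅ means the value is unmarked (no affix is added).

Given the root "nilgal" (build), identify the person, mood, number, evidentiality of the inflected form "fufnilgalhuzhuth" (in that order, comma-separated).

2nd person, subjunctive, plural, assumed

Segment: fi-uf-nilgal-huz-huth.
person: uf- → 2nd person.
mood: -huz → subjunctive.
number: -huth → plural.
evidentiality: fi- → assumed.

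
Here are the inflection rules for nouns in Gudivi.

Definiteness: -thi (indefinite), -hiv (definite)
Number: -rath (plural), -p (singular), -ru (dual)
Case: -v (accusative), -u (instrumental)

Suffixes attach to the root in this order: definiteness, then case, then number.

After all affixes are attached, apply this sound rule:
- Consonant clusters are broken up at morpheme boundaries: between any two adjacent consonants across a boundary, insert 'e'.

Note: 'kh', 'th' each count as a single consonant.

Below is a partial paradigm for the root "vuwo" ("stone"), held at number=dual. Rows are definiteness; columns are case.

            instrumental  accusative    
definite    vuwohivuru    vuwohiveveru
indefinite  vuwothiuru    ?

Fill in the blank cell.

vuwothiveru

Attach definiteness indefinite -thi → vuwothi.
Attach case accusative -v → vuwothiv.
Attach number dual -ru → vuwothivru.
Apply epenthesis: vuwothivru → vuwothiveru.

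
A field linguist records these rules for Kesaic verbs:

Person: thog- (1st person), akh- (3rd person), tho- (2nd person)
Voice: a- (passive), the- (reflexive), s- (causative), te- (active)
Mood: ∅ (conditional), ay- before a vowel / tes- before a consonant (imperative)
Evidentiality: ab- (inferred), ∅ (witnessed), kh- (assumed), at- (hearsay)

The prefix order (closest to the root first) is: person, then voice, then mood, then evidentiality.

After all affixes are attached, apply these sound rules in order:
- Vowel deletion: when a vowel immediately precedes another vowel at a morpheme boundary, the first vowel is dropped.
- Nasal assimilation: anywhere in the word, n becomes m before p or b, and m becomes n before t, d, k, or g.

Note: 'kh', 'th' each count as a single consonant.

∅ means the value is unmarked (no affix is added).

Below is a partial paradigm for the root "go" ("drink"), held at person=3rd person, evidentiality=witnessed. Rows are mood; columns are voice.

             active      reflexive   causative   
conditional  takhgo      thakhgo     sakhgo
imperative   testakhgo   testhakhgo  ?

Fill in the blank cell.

Attach person 3rd person akh- → akhgo.
Attach voice causative s- → sakhgo.
Attach mood imperative tes- (before consonant 's') → tessakhgo.
evidentiality = witnessed: zero marking, form stays tessakhgo.
Vowel deletion: no change.
Nasal assimilation: no change.

tessakhgo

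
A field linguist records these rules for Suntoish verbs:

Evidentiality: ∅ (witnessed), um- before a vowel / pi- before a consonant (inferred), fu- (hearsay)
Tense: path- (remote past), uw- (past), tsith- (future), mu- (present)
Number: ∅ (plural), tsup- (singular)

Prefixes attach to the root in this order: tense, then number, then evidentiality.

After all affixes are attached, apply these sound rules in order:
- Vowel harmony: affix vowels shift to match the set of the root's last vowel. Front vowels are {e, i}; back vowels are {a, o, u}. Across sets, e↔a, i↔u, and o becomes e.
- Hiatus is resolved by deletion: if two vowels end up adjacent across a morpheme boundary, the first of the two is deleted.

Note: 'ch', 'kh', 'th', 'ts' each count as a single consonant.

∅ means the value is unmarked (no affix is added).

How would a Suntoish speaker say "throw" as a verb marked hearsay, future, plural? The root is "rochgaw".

Attach tense future tsith- → tsithrochgaw.
number = plural: zero marking, form stays tsithrochgaw.
Attach evidentiality hearsay fu- → futsithrochgaw.
Apply vowel harmony: futsithrochgaw → futsuthrochgaw.
Vowel deletion: no change.

futsuthrochgaw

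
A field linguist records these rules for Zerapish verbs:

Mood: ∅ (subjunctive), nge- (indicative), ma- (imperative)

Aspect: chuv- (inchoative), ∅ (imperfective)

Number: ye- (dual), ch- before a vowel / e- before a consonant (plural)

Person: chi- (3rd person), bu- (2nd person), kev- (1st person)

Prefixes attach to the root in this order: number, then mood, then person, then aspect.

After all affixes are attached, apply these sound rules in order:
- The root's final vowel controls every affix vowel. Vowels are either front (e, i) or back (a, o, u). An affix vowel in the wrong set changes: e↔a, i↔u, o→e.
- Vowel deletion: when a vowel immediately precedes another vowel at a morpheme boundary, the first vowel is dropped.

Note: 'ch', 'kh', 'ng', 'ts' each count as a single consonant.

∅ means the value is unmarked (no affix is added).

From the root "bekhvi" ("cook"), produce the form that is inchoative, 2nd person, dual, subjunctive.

Attach number dual ye- → yebekhvi.
mood = subjunctive: zero marking, form stays yebekhvi.
Attach person 2nd person bu- → buyebekhvi.
Attach aspect inchoative chuv- → chuvbuyebekhvi.
Apply vowel harmony: chuvbuyebekhvi → chivbiyebekhvi.
Vowel deletion: no change.

chivbiyebekhvi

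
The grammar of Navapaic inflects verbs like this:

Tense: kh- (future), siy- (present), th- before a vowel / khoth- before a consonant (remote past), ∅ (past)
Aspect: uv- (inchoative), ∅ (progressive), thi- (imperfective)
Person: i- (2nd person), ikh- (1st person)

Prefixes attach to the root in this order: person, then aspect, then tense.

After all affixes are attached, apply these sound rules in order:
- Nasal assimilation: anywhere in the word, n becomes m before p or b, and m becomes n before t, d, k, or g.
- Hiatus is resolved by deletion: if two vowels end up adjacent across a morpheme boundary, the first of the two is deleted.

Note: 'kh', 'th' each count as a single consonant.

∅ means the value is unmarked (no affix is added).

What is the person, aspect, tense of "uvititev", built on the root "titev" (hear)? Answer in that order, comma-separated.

2nd person, inchoative, past

Segment: uv-i-titev.
person: i- → 2nd person.
aspect: uv- → inchoative.
tense: ∅ → past.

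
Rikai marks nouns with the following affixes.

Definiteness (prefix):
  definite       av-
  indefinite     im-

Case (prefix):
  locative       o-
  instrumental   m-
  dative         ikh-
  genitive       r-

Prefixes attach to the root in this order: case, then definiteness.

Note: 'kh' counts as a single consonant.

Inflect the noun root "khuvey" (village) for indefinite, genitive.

Attach case genitive r- → rkhuvey.
Attach definiteness indefinite im- → imrkhuvey.

imrkhuvey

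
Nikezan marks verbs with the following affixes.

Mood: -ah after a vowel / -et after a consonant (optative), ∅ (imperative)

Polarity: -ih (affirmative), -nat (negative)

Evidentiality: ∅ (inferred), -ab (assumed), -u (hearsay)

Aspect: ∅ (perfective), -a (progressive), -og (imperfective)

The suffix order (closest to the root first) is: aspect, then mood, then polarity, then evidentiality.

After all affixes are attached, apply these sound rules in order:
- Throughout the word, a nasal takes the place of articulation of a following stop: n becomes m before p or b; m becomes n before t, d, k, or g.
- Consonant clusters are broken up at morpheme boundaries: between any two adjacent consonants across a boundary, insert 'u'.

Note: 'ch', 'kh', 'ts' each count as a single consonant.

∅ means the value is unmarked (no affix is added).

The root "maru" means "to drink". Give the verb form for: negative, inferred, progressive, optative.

Attach aspect progressive -a → marua.
Attach mood optative -ah (after vowel 'a') → maruaah.
Attach polarity negative -nat → maruaahnat.
evidentiality = inferred: zero marking, form stays maruaahnat.
Nasal assimilation: no change.
Apply epenthesis: maruaahnat → maruaahunat.

maruaahunat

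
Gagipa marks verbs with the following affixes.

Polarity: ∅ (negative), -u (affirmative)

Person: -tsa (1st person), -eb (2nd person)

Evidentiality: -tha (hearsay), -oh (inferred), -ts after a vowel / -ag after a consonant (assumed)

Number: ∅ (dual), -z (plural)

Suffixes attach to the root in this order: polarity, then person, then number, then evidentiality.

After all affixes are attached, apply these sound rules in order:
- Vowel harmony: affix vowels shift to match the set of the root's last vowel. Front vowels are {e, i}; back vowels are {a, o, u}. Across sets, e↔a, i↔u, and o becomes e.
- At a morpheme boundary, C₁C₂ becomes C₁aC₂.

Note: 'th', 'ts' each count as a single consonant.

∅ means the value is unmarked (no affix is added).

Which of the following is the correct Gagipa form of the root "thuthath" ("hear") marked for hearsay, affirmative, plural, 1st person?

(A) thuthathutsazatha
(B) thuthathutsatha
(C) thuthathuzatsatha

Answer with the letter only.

Attach polarity affirmative -u → thuthathu.
Attach person 1st person -tsa → thuthathutsa.
Attach number plural -z → thuthathutsaz.
Attach evidentiality hearsay -tha → thuthathutsaztha.
Vowel harmony: no change.
Apply epenthesis: thuthathutsaztha → thuthathutsazatha.
So the correct form is thuthathutsazatha, option (A).
(B) thuthathutsatha is wrong: it uses dual instead of plural for number.
(C) thuthathuzatsatha is wrong: it has the affixes in the wrong order.

A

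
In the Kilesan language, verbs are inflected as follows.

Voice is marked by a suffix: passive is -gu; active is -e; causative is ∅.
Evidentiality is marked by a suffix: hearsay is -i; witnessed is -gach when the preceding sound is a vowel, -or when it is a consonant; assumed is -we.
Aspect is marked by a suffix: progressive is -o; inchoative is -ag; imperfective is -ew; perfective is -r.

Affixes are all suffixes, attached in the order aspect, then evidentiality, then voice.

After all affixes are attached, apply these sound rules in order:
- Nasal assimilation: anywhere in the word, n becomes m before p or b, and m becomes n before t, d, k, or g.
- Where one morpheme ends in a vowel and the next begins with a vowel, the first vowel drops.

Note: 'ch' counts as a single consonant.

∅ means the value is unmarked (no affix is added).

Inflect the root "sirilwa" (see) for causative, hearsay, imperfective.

sirilwewi

Attach aspect imperfective -ew → sirilwaew.
Attach evidentiality hearsay -i → sirilwaewi.
voice = causative: zero marking, form stays sirilwaewi.
Nasal assimilation: no change.
Apply vowel deletion: sirilwaewi → sirilwewi.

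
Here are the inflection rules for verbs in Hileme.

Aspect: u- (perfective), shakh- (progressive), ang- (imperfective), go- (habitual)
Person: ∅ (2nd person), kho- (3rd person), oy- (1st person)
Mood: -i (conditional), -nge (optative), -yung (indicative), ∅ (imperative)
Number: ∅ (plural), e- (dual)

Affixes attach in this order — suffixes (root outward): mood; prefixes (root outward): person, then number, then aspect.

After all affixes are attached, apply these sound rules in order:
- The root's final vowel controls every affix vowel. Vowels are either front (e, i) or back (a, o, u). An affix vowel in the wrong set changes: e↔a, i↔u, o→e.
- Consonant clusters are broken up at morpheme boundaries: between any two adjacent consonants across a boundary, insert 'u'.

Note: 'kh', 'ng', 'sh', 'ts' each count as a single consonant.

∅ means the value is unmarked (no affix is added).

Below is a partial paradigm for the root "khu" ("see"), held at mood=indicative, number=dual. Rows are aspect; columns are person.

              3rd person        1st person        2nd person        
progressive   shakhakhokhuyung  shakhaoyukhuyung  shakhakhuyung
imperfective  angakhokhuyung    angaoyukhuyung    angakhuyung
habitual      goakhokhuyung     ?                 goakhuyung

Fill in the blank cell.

Attach mood indicative -yung → khuyung.
Attach person 1st person oy- → oykhuyung.
Attach number dual e- → eoykhuyung.
Attach aspect habitual go- → goeoykhuyung.
Apply vowel harmony: goeoykhuyung → goaoykhuyung.
Apply epenthesis: goaoykhuyung → goaoyukhuyung.

goaoyukhuyung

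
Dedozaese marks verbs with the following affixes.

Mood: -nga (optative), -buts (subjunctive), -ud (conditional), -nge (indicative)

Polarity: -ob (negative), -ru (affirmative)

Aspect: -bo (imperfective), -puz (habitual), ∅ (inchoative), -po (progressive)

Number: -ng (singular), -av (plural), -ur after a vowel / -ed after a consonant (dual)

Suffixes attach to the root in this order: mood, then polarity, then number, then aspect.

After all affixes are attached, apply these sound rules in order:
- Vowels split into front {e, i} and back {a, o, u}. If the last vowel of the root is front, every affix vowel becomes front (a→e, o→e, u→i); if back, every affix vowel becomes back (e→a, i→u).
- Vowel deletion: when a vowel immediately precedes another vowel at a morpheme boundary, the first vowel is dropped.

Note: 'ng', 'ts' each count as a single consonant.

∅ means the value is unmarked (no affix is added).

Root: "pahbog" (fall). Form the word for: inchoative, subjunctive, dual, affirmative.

Attach mood subjunctive -buts → pahbogbuts.
Attach polarity affirmative -ru → pahbogbutsru.
Attach number dual -ur (after vowel 'u') → pahbogbutsruur.
aspect = inchoative: zero marking, form stays pahbogbutsruur.
Vowel harmony: no change.
Apply vowel deletion: pahbogbutsruur → pahbogbutsrur.

pahbogbutsrur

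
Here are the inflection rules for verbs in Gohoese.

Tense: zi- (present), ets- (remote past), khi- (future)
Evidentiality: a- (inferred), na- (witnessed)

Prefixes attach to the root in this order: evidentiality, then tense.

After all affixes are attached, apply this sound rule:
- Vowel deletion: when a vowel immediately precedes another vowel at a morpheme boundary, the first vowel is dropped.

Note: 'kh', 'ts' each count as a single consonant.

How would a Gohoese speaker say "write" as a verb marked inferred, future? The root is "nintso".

khanintso

Attach evidentiality inferred a- → anintso.
Attach tense future khi- → khianintso.
Apply vowel deletion: khianintso → khanintso.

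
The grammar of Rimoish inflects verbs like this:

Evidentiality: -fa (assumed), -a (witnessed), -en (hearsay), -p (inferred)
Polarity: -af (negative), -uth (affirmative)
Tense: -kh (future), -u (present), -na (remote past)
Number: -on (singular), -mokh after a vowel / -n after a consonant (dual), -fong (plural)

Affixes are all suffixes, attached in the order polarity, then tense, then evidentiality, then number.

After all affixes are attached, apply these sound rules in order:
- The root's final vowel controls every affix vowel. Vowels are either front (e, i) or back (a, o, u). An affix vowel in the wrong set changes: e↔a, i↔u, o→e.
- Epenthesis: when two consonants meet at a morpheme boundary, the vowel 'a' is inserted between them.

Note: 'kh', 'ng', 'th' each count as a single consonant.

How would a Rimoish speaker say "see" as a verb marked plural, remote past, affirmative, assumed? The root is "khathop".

Attach polarity affirmative -uth → khathoputh.
Attach tense remote past -na → khathoputhna.
Attach evidentiality assumed -fa → khathoputhnafa.
Attach number plural -fong → khathoputhnafafong.
Vowel harmony: no change.
Apply epenthesis: khathoputhnafafong → khathoputhanafafong.

khathoputhanafafong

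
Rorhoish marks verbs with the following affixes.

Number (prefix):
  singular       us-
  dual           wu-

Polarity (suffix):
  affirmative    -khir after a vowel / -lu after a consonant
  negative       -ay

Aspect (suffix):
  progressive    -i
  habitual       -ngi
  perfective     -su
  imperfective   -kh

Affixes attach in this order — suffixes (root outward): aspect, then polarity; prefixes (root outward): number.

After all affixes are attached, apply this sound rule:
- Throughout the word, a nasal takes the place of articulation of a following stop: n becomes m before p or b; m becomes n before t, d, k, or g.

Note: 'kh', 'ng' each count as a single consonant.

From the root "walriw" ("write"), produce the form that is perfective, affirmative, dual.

wuwalriwsukhir

Attach aspect perfective -su → walriwsu.
Attach number dual wu- → wuwalriwsu.
Attach polarity affirmative -khir (after vowel 'u') → wuwalriwsukhir.
Nasal assimilation: no change.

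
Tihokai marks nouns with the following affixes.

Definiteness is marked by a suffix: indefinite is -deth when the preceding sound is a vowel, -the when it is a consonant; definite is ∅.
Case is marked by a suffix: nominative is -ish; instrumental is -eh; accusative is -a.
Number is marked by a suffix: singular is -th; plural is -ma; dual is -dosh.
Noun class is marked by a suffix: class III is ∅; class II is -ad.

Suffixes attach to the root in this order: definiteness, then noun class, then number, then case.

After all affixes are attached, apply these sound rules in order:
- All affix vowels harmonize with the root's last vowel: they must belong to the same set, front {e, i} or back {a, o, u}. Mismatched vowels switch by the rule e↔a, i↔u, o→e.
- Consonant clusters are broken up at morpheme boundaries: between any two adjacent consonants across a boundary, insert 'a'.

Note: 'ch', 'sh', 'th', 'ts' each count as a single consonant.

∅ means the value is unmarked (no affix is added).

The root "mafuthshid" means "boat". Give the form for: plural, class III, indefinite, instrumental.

Attach definiteness indefinite -the (after consonant 'd') → mafuthshidthe.
noun class = class III: zero marking, form stays mafuthshidthe.
Attach number plural -ma → mafuthshidthema.
Attach case instrumental -eh → mafuthshidthemaeh.
Apply vowel harmony: mafuthshidthemaeh → mafuthshidthemeeh.
Apply epenthesis: mafuthshidthemeeh → mafuthshidathemeeh.

mafuthshidathemeeh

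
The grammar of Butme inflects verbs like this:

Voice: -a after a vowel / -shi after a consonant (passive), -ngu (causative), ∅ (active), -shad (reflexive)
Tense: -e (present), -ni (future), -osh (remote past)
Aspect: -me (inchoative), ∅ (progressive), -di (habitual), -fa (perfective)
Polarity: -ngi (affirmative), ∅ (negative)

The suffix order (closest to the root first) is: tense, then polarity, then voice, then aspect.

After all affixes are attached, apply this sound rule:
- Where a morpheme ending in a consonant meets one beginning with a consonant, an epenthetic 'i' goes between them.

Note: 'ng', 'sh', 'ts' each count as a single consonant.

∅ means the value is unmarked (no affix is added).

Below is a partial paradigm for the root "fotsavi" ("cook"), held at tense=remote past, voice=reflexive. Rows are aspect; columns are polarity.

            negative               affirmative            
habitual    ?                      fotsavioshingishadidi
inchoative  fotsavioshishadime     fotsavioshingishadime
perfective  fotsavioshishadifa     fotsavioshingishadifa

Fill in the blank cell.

Attach tense remote past -osh → fotsaviosh.
polarity = negative: zero marking, form stays fotsaviosh.
Attach voice reflexive -shad → fotsavioshshad.
Attach aspect habitual -di → fotsavioshshaddi.
Apply epenthesis: fotsavioshshaddi → fotsavioshishadidi.

fotsavioshishadidi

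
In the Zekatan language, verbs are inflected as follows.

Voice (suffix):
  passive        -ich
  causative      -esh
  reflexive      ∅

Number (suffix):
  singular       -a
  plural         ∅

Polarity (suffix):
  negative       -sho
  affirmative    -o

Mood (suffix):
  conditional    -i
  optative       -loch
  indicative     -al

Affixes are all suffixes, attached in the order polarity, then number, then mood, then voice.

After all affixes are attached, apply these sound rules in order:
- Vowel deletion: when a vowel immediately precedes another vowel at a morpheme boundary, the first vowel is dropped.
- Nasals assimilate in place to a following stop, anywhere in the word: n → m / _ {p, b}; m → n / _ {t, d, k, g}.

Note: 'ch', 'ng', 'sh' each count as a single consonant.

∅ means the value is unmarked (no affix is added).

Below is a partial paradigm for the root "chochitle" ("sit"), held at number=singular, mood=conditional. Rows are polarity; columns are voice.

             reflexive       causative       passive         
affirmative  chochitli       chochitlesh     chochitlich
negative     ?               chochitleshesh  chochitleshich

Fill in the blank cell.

Attach polarity negative -sho → chochitlesho.
Attach number singular -a → chochitleshoa.
Attach mood conditional -i → chochitleshoai.
voice = reflexive: zero marking, form stays chochitleshoai.
Apply vowel deletion: chochitleshoai → chochitleshi.
Nasal assimilation: no change.

chochitleshi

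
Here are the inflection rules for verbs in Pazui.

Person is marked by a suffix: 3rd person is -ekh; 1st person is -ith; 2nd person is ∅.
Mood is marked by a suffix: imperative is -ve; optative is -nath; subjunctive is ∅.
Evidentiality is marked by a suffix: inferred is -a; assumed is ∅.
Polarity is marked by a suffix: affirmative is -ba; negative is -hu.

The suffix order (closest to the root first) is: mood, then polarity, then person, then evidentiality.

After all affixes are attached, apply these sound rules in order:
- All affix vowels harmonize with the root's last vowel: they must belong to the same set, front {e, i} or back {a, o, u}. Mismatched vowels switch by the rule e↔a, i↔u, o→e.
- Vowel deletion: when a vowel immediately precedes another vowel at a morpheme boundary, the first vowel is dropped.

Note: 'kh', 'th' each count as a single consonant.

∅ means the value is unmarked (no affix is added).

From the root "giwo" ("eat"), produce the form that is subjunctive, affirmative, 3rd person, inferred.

mood = subjunctive: zero marking, form stays giwo.
Attach polarity affirmative -ba → giwoba.
Attach person 3rd person -ekh → giwobaekh.
Attach evidentiality inferred -a → giwobaekha.
Apply vowel harmony: giwobaekha → giwobaakha.
Apply vowel deletion: giwobaakha → giwobakha.

giwobakha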